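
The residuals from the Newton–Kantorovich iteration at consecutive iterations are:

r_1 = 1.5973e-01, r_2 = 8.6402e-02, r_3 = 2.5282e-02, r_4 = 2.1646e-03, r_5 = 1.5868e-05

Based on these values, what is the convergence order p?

2

Consecutive ratios: r_5/r_4 = 1.5868e-05/2.1646e-03 = 0.00733068, r_4/r_3 = 2.1646e-03/2.5282e-02 = 0.0856182.
p ≈ ln(0.00733068)/ln(0.0856182) = -4.9157/-2.4579 ≈ 2.00.
So the convergence is quadratic (order 2).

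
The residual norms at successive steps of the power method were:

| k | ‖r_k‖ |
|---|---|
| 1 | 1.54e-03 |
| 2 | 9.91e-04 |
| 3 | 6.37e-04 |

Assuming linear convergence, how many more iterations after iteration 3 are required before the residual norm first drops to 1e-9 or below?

31

Rate ρ ≈ ‖r_3‖/‖r_2‖ = 6.37e-04/9.91e-04 = 0.6428.
After j more steps, ‖r_{3+j}‖ ≈ 6.37e-04·ρ^j; need ρ^j ≤ 1e-9/6.37e-04 = 1.56986e-06.
j ≥ ln(1.56986e-06)/ln(0.6428) = -13.3645/-0.44192 = 30.242.
So 31 more iterations are needed.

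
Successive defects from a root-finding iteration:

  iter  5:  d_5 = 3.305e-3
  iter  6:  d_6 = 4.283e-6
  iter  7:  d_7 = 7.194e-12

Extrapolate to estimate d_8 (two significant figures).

2.0e-23

First estimate the order: p ≈ ln(d_7/d_6) / ln(d_6/d_5) = ln(7.194e-12/4.283e-6)/ln(4.283e-6/3.305e-3) = ln(1.67966e-06)/ln(0.00129592) ≈ 2.0000.
Then d_8 ≈ d_7·(d_7/d_6)^p = 7.194e-12·(1.67966e-06)^2.0000 = 7.194e-12·2.82126e-12 ≈ 2.03e-23.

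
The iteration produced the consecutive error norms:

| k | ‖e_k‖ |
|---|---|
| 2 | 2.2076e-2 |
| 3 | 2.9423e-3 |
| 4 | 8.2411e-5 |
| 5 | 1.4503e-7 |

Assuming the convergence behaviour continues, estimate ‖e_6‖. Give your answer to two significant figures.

1.9e-12

First estimate the order: p ≈ ln(‖e_5‖/‖e_4‖) / ln(‖e_4‖/‖e_3‖) = ln(1.4503e-7/8.2411e-5)/ln(8.2411e-5/2.9423e-3) = ln(0.00175984)/ln(0.028009) ≈ 1.7740.
Then ‖e_6‖ ≈ ‖e_5‖·(‖e_5‖/‖e_4‖)^p = 1.4503e-7·(0.00175984)^1.7740 = 1.4503e-7·1.29858e-05 ≈ 1.883e-12.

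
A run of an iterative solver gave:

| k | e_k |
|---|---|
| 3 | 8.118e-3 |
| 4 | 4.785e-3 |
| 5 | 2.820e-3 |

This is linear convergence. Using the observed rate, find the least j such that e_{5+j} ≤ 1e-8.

24

Rate ρ ≈ e_5/e_4 = 2.820e-3/4.785e-3 = 0.5893.
After j more steps, e_{5+j} ≈ 2.820e-3·ρ^j; need ρ^j ≤ 1e-8/2.820e-3 = 3.5461e-06.
j ≥ ln(3.5461e-06)/ln(0.5893) = -12.5497/-0.52882 = 23.732.
So 24 more iterations are needed.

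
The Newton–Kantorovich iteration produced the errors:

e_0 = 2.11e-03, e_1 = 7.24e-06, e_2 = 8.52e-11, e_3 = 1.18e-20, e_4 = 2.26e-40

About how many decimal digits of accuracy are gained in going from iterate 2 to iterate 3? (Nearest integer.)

10

Digits gained ≈ log₁₀(e_2/e_3) = log₁₀(8.52e-11/1.18e-20) = log₁₀(7.22034e+09) ≈ 9.859.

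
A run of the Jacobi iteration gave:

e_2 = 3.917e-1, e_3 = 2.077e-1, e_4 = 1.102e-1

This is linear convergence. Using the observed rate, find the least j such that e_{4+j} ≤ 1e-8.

26

Rate ρ ≈ e_4/e_3 = 1.102e-1/2.077e-1 = 0.5306.
After j more steps, e_{4+j} ≈ 1.102e-1·ρ^j; need ρ^j ≤ 1e-8/1.102e-1 = 9.07441e-08.
j ≥ ln(9.07441e-08)/ln(0.5306) = -16.2152/-0.63375 = 25.586.
So 26 more iterations are needed.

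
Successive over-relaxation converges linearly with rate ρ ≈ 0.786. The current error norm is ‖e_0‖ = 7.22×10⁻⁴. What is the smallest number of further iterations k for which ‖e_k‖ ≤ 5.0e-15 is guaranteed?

After k steps, ‖e_k‖ ≈ 7.22×10⁻⁴·0.786^k.
Need 0.786^k ≤ 5.0e-15/7.22×10⁻⁴ = 6.92521e-12.
k ≥ ln(6.92521e-12)/ln(0.786) = -25.6959/-0.24080 = 106.711.
Smallest integer k = 107.

107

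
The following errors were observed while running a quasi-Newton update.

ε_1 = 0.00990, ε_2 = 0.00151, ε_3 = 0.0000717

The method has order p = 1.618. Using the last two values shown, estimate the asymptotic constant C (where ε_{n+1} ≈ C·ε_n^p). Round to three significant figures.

C ≈ ε_3 / ε_2^1.618
  = 0.0000717 / (0.00151)^1.618
  = 0.0000717 / 2.72637e-05 ≈ 2.6299

2.63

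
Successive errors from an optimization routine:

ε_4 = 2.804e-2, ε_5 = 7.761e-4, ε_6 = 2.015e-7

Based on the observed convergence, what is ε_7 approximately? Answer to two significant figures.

1.1e-15

First estimate the order: p ≈ ln(ε_6/ε_5) / ln(ε_5/ε_4) = ln(2.015e-7/7.761e-4)/ln(7.761e-4/2.804e-2) = ln(0.000259631)/ln(0.0276783) ≈ 2.3016.
Then ε_7 ≈ ε_6·(ε_6/ε_5)^p = 2.015e-7·(0.000259631)^2.3016 = 2.015e-7·5.58834e-09 ≈ 1.126e-15.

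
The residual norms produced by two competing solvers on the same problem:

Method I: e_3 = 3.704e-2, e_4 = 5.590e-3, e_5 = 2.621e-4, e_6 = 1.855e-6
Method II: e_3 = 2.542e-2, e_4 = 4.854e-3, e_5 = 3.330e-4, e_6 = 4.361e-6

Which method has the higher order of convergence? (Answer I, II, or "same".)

Method I: p ≈ ln(1.855e-6/2.621e-4)/ln(2.621e-4/5.590e-3) ≈ 1.62.
Method II: p ≈ ln(4.361e-6/3.330e-4)/ln(3.330e-4/4.854e-3) ≈ 1.62.
Both orders ≈ 1.6 — effectively the same.

same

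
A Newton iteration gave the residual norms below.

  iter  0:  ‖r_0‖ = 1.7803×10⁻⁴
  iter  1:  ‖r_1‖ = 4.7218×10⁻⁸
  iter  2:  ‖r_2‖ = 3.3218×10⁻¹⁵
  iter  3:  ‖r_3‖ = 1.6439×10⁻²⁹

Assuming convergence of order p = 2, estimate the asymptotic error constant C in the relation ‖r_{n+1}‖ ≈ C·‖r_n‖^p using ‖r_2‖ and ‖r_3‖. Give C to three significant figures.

1.49

C ≈ ‖r_3‖ / ‖r_2‖^2
  = 1.6439×10⁻²⁹ / (3.3218×10⁻¹⁵)^2
  = 1.6439×10⁻²⁹ / 1.10344e-29 ≈ 1.4898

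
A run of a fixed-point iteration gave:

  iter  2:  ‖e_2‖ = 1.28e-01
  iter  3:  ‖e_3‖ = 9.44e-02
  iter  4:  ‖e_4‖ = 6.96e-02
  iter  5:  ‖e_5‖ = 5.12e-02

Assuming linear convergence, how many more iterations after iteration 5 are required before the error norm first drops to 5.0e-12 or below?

76

Rate ρ ≈ ‖e_5‖/‖e_4‖ = 5.12e-02/6.96e-02 = 0.7356.
After j more steps, ‖e_{5+j}‖ ≈ 5.12e-02·ρ^j; need ρ^j ≤ 5.0e-12/5.12e-02 = 9.76562e-11.
j ≥ ln(9.76562e-11)/ln(0.7356) = -23.0496/-0.30707 = 75.063.
So 76 more iterations are needed.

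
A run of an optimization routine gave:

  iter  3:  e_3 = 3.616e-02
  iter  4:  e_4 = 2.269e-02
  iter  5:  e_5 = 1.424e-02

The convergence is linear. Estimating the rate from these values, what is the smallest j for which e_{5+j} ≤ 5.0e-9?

32

Rate ρ ≈ e_5/e_4 = 1.424e-02/2.269e-02 = 0.6276.
After j more steps, e_{5+j} ≈ 1.424e-02·ρ^j; need ρ^j ≤ 5.0e-9/1.424e-02 = 3.51124e-07.
j ≥ ln(3.51124e-07)/ln(0.6276) = -14.8621/-0.46585 = 31.903.
So 32 more iterations are needed.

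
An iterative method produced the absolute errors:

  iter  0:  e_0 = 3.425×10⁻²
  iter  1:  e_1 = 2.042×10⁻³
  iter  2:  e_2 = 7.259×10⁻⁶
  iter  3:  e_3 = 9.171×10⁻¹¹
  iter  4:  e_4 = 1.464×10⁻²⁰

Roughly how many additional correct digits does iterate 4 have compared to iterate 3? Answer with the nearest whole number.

10

Digits gained ≈ log₁₀(e_3/e_4) = log₁₀(9.171×10⁻¹¹/1.464×10⁻²⁰) = log₁₀(6.26434e+09) ≈ 9.797.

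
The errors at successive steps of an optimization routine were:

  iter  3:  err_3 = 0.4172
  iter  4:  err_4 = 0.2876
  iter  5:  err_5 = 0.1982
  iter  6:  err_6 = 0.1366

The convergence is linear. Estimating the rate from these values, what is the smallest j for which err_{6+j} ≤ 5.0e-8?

Rate ρ ≈ err_6/err_5 = 0.1366/0.1982 = 0.6892.
After j more steps, err_{6+j} ≈ 0.1366·ρ^j; need ρ^j ≤ 5.0e-8/0.1366 = 3.66032e-07.
j ≥ ln(3.66032e-07)/ln(0.6892) = -14.8205/-0.37222 = 39.817.
So 40 more iterations are needed.

40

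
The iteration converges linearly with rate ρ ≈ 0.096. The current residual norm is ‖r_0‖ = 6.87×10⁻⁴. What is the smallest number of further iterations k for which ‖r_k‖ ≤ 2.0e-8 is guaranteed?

5

After k steps, ‖r_k‖ ≈ 6.87×10⁻⁴·0.096^k.
Need 0.096^k ≤ 2.0e-8/6.87×10⁻⁴ = 2.91121e-05.
k ≥ ln(2.91121e-05)/ln(0.096) = -10.4444/-2.34341 = 4.457.
Smallest integer k = 5.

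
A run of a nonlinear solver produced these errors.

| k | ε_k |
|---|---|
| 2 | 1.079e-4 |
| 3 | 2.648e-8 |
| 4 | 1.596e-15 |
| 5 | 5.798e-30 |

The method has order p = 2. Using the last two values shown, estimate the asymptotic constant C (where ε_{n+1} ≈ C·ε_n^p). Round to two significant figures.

C ≈ ε_5 / ε_4^2
  = 5.798e-30 / (1.596e-15)^2
  = 5.798e-30 / 2.54722e-30 ≈ 2.2762

2.3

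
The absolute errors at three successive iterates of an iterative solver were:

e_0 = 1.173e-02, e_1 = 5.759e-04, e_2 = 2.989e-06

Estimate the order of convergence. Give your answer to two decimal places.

p ≈ ln(e_2/e_1) / ln(e_1/e_0)
  = ln(2.989e-06/5.759e-04) / ln(5.759e-04/1.173e-02)
  = ln(0.00519014) / ln(0.0490963)
  = -5.26099 / -3.01397 ≈ 1.74553

1.75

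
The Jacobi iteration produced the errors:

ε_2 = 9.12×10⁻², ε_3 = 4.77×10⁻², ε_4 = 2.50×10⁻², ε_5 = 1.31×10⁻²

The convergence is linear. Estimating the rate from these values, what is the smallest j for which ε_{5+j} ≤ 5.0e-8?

20

Rate ρ ≈ ε_5/ε_4 = 1.31×10⁻²/2.50×10⁻² = 0.5240.
After j more steps, ε_{5+j} ≈ 1.31×10⁻²·ρ^j; need ρ^j ≤ 5.0e-8/1.31×10⁻² = 3.81679e-06.
j ≥ ln(3.81679e-06)/ln(0.5240) = -12.4761/-0.64626 = 19.305.
So 20 more iterations are needed.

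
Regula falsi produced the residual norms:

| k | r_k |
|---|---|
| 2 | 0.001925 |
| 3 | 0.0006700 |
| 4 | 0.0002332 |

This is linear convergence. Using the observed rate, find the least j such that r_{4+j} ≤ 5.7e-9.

11

Rate ρ ≈ r_4/r_3 = 0.0002332/0.0006700 = 0.3481.
After j more steps, r_{4+j} ≈ 0.0002332·ρ^j; need ρ^j ≤ 5.7e-9/0.0002332 = 2.44425e-05.
j ≥ ln(2.44425e-05)/ln(0.3481) = -10.6192/-1.05527 = 10.063.
So 11 more iterations are needed.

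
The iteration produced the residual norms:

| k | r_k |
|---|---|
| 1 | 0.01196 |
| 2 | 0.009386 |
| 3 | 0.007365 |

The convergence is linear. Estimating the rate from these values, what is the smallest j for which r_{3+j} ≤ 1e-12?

Rate ρ ≈ r_3/r_2 = 0.007365/0.009386 = 0.7847.
After j more steps, r_{3+j} ≈ 0.007365·ρ^j; need ρ^j ≤ 1e-12/0.007365 = 1.35777e-10.
j ≥ ln(1.35777e-10)/ln(0.7847) = -22.7200/-0.24245 = 93.710.
So 94 more iterations are needed.

94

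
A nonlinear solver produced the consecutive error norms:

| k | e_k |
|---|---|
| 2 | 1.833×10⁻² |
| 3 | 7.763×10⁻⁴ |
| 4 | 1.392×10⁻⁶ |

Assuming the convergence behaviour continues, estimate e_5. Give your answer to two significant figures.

4.5e-12

First estimate the order: p ≈ ln(e_4/e_3) / ln(e_3/e_2) = ln(1.392×10⁻⁶/7.763×10⁻⁴)/ln(7.763×10⁻⁴/1.833×10⁻²) = ln(0.00179312)/ln(0.0423513) ≈ 2.0001.
Then e_5 ≈ e_4·(e_4/e_3)^p = 1.392×10⁻⁶·(0.00179312)^2.0001 = 1.392×10⁻⁶·3.21325e-06 ≈ 4.473e-12.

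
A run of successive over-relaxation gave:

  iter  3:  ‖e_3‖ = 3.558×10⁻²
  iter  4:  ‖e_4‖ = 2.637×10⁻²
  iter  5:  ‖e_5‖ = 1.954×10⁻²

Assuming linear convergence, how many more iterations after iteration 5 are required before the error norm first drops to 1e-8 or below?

Rate ρ ≈ ‖e_5‖/‖e_4‖ = 1.954×10⁻²/2.637×10⁻² = 0.7410.
After j more steps, ‖e_{5+j}‖ ≈ 1.954×10⁻²·ρ^j; need ρ^j ≤ 1e-8/1.954×10⁻² = 5.11771e-07.
j ≥ ln(5.11771e-07)/ln(0.7410) = -14.4854/-0.29975 = 48.325.
So 49 more iterations are needed.

49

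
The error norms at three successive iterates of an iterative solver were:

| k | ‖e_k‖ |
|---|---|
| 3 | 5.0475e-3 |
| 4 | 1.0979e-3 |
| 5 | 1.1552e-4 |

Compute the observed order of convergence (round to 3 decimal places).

p ≈ ln(‖e_5‖/‖e_4‖) / ln(‖e_4‖/‖e_3‖)
  = ln(1.1552e-4/1.0979e-3) / ln(1.0979e-3/5.0475e-3)
  = ln(0.105219) / ln(0.217514)
  = -2.251711 / -1.525492 ≈ 1.476056

1.476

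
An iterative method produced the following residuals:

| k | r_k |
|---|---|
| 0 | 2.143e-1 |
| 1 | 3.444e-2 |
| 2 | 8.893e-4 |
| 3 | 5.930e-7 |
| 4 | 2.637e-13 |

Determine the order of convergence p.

2

Consecutive ratios: r_4/r_3 = 2.637e-13/5.930e-7 = 4.44688e-07, r_3/r_2 = 5.930e-7/8.893e-4 = 0.000666817.
p ≈ ln(4.44688e-07)/ln(0.000666817) = -14.6259/-7.3130 ≈ 2.00.
So the convergence is quadratic (order 2).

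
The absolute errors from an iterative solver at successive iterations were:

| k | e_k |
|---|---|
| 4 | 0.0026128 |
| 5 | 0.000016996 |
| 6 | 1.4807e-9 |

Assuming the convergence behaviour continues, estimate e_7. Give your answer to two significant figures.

4.3e-17

First estimate the order: p ≈ ln(e_6/e_5) / ln(e_5/e_4) = ln(1.4807e-9/0.000016996)/ln(0.000016996/0.0026128) = ln(8.71205e-05)/ln(0.0065049) ≈ 1.8566.
Then e_7 ≈ e_6·(e_6/e_5)^p = 1.4807e-9·(8.71205e-05)^1.8566 = 1.4807e-9·2.9002e-08 ≈ 4.294e-17.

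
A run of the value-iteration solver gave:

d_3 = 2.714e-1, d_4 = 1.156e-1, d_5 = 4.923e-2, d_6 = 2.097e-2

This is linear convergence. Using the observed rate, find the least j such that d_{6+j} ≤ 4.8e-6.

10

Rate ρ ≈ d_6/d_5 = 2.097e-2/4.923e-2 = 0.4260.
After j more steps, d_{6+j} ≈ 2.097e-2·ρ^j; need ρ^j ≤ 4.8e-6/2.097e-2 = 0.000228898.
j ≥ ln(0.000228898)/ln(0.4260) = -8.3822/-0.85332 = 9.823.
So 10 more iterations are needed.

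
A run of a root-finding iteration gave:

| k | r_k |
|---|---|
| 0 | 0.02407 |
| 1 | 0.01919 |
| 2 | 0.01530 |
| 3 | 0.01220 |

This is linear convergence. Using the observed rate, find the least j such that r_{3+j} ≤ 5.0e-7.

45

Rate ρ ≈ r_3/r_2 = 0.01220/0.01530 = 0.7974.
After j more steps, r_{3+j} ≈ 0.01220·ρ^j; need ρ^j ≤ 5.0e-7/0.01220 = 4.09836e-05.
j ≥ ln(4.09836e-05)/ln(0.7974) = -10.1023/-0.22640 = 44.621.
So 45 more iterations are needed.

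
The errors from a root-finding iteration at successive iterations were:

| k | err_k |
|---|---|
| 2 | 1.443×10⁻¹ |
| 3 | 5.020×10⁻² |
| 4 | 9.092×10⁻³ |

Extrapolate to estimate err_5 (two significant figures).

5.7e-4

First estimate the order: p ≈ ln(err_4/err_3) / ln(err_3/err_2) = ln(9.092×10⁻³/5.020×10⁻²)/ln(5.020×10⁻²/1.443×10⁻¹) = ln(0.181116)/ln(0.347886) ≈ 1.6182.
Then err_5 ≈ err_4·(err_4/err_3)^p = 9.092×10⁻³·(0.181116)^1.6182 = 9.092×10⁻³·0.0629833 ≈ 0.0005726.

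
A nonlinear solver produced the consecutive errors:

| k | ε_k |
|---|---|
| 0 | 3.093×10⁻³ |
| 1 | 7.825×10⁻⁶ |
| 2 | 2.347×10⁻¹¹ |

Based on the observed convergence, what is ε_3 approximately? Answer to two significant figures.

4.2e-23

First estimate the order: p ≈ ln(ε_2/ε_1) / ln(ε_1/ε_0) = ln(2.347×10⁻¹¹/7.825×10⁻⁶)/ln(7.825×10⁻⁶/3.093×10⁻³) = ln(2.99936e-06)/ln(0.00252991) ≈ 2.1268.
Then ε_3 ≈ ε_2·(ε_2/ε_1)^p = 2.347×10⁻¹¹·(2.99936e-06)^2.1268 = 2.347×10⁻¹¹·1.79368e-12 ≈ 4.21e-23.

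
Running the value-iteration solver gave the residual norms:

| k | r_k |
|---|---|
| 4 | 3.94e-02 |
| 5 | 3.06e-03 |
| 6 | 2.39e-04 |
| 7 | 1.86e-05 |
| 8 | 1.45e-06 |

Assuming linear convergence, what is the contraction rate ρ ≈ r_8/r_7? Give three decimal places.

0.078

ρ ≈ r_8/r_7 = 1.45e-06/1.86e-05 = 0.07796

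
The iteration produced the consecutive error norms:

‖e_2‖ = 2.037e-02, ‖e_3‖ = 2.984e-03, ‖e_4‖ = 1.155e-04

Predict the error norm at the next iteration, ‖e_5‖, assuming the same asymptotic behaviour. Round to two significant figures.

4.7e-7

First estimate the order: p ≈ ln(‖e_4‖/‖e_3‖) / ln(‖e_3‖/‖e_2‖) = ln(1.155e-04/2.984e-03)/ln(2.984e-03/2.037e-02) = ln(0.0387064)/ln(0.14649) ≈ 1.6929.
Then ‖e_5‖ ≈ ‖e_4‖·(‖e_4‖/‖e_3‖)^p = 1.155e-04·(0.0387064)^1.6929 = 1.155e-04·0.00406684 ≈ 4.697e-07.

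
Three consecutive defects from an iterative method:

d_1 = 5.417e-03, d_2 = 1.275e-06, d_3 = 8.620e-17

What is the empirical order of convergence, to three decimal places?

p ≈ ln(d_3/d_2) / ln(d_2/d_1)
  = ln(8.620e-17/1.275e-06) / ln(1.275e-06/5.417e-03)
  = ln(6.76078e-11) / ln(0.00023537)
  = -23.417298 / -8.354352 ≈ 2.803006

2.803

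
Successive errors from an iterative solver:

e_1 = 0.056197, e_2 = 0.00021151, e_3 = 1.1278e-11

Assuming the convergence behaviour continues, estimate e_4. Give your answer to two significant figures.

First estimate the order: p ≈ ln(e_3/e_2) / ln(e_2/e_1) = ln(1.1278e-11/0.00021151)/ln(0.00021151/0.056197) = ln(5.33214e-08)/ln(0.00376372) ≈ 3.0000.
Then e_4 ≈ e_3·(e_3/e_2)^p = 1.1278e-11·(5.33214e-08)^3.0000 = 1.1278e-11·1.51602e-22 ≈ 1.71e-33.

1.7e-33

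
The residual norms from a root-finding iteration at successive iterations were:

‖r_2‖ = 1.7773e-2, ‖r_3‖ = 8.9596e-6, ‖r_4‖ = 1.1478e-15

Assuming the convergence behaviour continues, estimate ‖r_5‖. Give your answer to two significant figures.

First estimate the order: p ≈ ln(‖r_4‖/‖r_3‖) / ln(‖r_3‖/‖r_2‖) = ln(1.1478e-15/8.9596e-6)/ln(8.9596e-6/1.7773e-2) = ln(1.28108e-10)/ln(0.000504113) ≈ 3.0000.
Then ‖r_5‖ ≈ ‖r_4‖·(‖r_4‖/‖r_3‖)^p = 1.1478e-15·(1.28108e-10)^3.0000 = 1.1478e-15·2.10246e-30 ≈ 2.413e-45.

2.4e-45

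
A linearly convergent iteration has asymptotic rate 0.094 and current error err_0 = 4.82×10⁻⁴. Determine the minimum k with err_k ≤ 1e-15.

12

After k steps, err_k ≈ 4.82×10⁻⁴·0.094^k.
Need 0.094^k ≤ 1e-15/4.82×10⁻⁴ = 2.07469e-12.
k ≥ ln(2.07469e-12)/ln(0.094) = -26.9012/-2.36446 = 11.377.
Smallest integer k = 12.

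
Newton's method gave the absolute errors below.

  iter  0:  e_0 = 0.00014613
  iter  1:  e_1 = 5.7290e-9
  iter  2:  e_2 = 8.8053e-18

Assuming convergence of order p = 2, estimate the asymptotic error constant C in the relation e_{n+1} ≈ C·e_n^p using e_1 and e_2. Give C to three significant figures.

C ≈ e_2 / e_1^2
  = 8.8053e-18 / (5.7290e-9)^2
  = 8.8053e-18 / 3.28214e-17 ≈ 0.26828

0.268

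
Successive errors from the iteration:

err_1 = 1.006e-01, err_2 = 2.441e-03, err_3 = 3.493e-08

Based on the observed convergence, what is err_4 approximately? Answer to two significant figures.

1.0e-22

First estimate the order: p ≈ ln(err_3/err_2) / ln(err_2/err_1) = ln(3.493e-08/2.441e-03)/ln(2.441e-03/1.006e-01) = ln(1.43097e-05)/ln(0.0242644) ≈ 2.9996.
Then err_4 ≈ err_3·(err_3/err_2)^p = 3.493e-08·(1.43097e-05)^2.9996 = 3.493e-08·2.94326e-15 ≈ 1.028e-22.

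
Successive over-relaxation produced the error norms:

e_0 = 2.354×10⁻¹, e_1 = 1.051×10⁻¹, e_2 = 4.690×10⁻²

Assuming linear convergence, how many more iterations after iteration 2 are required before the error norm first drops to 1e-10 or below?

Rate ρ ≈ e_2/e_1 = 4.690×10⁻²/1.051×10⁻¹ = 0.4462.
After j more steps, e_{2+j} ≈ 4.690×10⁻²·ρ^j; need ρ^j ≤ 1e-10/4.690×10⁻² = 2.1322e-09.
j ≥ ln(2.1322e-09)/ln(0.4462) = -19.9661/-0.80699 = 24.741.
So 25 more iterations are needed.

25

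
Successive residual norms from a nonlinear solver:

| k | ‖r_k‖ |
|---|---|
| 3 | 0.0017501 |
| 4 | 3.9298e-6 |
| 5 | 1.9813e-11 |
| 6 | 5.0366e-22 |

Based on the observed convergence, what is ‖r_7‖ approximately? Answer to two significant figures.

First estimate the order: p ≈ ln(‖r_6‖/‖r_5‖) / ln(‖r_5‖/‖r_4‖) = ln(5.0366e-22/1.9813e-11)/ln(1.9813e-11/3.9298e-6) = ln(2.54207e-11)/ln(5.04173e-06) ≈ 2.0000.
Then ‖r_7‖ ≈ ‖r_6‖·(‖r_6‖/‖r_5‖)^p = 5.0366e-22·(2.54207e-11)^2.0000 = 5.0366e-22·6.46212e-22 ≈ 3.255e-43.

3.3e-43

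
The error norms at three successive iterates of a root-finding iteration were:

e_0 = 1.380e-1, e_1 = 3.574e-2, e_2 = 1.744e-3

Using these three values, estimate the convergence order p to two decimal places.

2.24

p ≈ ln(e_2/e_1) / ln(e_1/e_0)
  = ln(1.744e-3/3.574e-2) / ln(3.574e-2/1.380e-1)
  = ln(0.0487969) / ln(0.258986)
  = -3.02009 / -1.35098 ≈ 2.23548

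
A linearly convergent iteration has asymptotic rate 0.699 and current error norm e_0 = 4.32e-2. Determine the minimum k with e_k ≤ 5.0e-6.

After k steps, e_k ≈ 4.32e-2·0.699^k.
Need 0.699^k ≤ 5.0e-6/4.32e-2 = 0.000115741.
k ≥ ln(0.000115741)/ln(0.699) = -9.0642/-0.35810 = 25.312.
Smallest integer k = 26.

26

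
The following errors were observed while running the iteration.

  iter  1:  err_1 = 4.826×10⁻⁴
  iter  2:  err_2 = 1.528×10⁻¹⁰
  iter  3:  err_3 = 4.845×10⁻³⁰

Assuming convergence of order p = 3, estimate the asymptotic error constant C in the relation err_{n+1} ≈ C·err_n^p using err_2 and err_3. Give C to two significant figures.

C ≈ err_3 / err_2^3
  = 4.845×10⁻³⁰ / (1.528×10⁻¹⁰)^3
  = 4.845×10⁻³⁰ / 3.56755e-30 ≈ 1.3581

1.4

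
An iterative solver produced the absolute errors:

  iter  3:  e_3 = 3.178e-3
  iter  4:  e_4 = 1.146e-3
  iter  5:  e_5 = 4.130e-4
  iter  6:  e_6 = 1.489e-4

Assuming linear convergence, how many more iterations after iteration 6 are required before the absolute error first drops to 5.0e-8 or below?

Rate ρ ≈ e_6/e_5 = 1.489e-4/4.130e-4 = 0.3605.
After j more steps, e_{6+j} ≈ 1.489e-4·ρ^j; need ρ^j ≤ 5.0e-8/1.489e-4 = 0.000335796.
j ≥ ln(0.000335796)/ln(0.3605) = -7.9990/-1.02026 = 7.840.
So 8 more iterations are needed.

8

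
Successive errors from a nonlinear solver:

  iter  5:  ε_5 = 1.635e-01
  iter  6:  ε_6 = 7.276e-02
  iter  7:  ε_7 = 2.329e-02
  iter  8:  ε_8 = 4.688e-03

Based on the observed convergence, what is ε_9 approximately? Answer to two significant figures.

4.9e-4

First estimate the order: p ≈ ln(ε_8/ε_7) / ln(ε_7/ε_6) = ln(4.688e-03/2.329e-02)/ln(2.329e-02/7.276e-02) = ln(0.201288)/ln(0.320093) ≈ 1.4072.
Then ε_9 ≈ ε_8·(ε_8/ε_7)^p = 4.688e-03·(0.201288)^1.4072 = 4.688e-03·0.104793 ≈ 0.0004913.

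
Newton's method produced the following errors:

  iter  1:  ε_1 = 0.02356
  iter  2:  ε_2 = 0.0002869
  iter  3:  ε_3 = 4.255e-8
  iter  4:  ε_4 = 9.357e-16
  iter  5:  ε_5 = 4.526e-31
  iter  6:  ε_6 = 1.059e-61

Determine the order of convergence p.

2

Consecutive ratios: ε_6/ε_5 = 1.059e-61/4.526e-31 = 2.33981e-31, ε_5/ε_4 = 4.526e-31/9.357e-16 = 4.83702e-16.
p ≈ ln(2.33981e-31)/ln(4.83702e-16) = -70.5301/-35.2651 ≈ 2.00.
So the convergence is quadratic (order 2).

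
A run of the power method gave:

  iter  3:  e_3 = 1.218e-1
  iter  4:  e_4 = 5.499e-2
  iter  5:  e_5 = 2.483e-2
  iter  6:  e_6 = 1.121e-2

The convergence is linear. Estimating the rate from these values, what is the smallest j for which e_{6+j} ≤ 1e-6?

Rate ρ ≈ e_6/e_5 = 1.121e-2/2.483e-2 = 0.4515.
After j more steps, e_{6+j} ≈ 1.121e-2·ρ^j; need ρ^j ≤ 1e-6/1.121e-2 = 8.92061e-05.
j ≥ ln(8.92061e-05)/ln(0.4515) = -9.3246/-0.79518 = 11.726.
So 12 more iterations are needed.

12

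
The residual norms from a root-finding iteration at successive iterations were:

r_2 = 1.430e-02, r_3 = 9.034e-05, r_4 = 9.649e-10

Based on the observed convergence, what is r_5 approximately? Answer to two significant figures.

First estimate the order: p ≈ ln(r_4/r_3) / ln(r_3/r_2) = ln(9.649e-10/9.034e-05)/ln(9.034e-05/1.430e-02) = ln(1.06808e-05)/ln(0.00631748) ≈ 2.2603.
Then r_5 ≈ r_4·(r_4/r_3)^p = 9.649e-10·(1.06808e-05)^2.2603 = 9.649e-10·5.79633e-12 ≈ 5.593e-21.

5.6e-21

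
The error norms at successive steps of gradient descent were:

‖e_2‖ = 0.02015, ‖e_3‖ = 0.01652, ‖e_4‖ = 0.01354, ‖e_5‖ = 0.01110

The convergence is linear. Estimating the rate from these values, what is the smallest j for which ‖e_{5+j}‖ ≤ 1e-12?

117

Rate ρ ≈ ‖e_5‖/‖e_4‖ = 0.01110/0.01354 = 0.8198.
After j more steps, ‖e_{5+j}‖ ≈ 0.01110·ρ^j; need ρ^j ≤ 1e-12/0.01110 = 9.00901e-11.
j ≥ ln(9.00901e-11)/ln(0.8198) = -23.1302/-0.19869 = 116.414.
So 117 more iterations are needed.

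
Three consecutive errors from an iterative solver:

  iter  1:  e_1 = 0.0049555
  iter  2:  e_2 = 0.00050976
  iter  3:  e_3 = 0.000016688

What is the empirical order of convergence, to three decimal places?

p ≈ ln(e_3/e_2) / ln(e_2/e_1)
  = ln(0.000016688/0.00050976) / ln(0.00050976/0.0049555)
  = ln(0.032737) / ln(0.102868)
  = -3.419249 / -2.274309 ≈ 1.503423

1.503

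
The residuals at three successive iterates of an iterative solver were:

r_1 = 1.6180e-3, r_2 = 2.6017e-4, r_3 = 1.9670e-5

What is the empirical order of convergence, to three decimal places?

p ≈ ln(r_3/r_2) / ln(r_2/r_1)
  = ln(1.9670e-5/2.6017e-4) / ln(2.6017e-4/1.6180e-3)
  = ln(0.0756044) / ln(0.160797)
  = -2.582241 / -1.827613 ≈ 1.412904

1.413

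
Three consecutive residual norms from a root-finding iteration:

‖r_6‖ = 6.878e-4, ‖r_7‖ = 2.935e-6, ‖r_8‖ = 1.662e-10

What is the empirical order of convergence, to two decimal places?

p ≈ ln(‖r_8‖/‖r_7‖) / ln(‖r_7‖/‖r_6‖)
  = ln(1.662e-10/2.935e-6) / ln(2.935e-6/6.878e-4)
  = ln(5.66269e-05) / ln(0.00426723)
  = -9.77903 / -5.45679 ≈ 1.79208

1.79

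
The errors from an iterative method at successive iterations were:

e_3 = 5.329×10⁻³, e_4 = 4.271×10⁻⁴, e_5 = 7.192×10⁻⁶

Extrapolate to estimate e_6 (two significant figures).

9.7e-9

First estimate the order: p ≈ ln(e_5/e_4) / ln(e_4/e_3) = ln(7.192×10⁻⁶/4.271×10⁻⁴)/ln(4.271×10⁻⁴/5.329×10⁻³) = ln(0.0168391)/ln(0.0801464) ≈ 1.6182.
Then e_6 ≈ e_5·(e_5/e_4)^p = 7.192×10⁻⁶·(0.0168391)^1.6182 = 7.192×10⁻⁶·0.00134843 ≈ 9.698e-09.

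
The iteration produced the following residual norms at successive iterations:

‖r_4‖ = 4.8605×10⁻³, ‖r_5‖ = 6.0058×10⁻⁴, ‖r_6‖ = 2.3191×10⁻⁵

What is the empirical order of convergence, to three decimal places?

p ≈ ln(‖r_6‖/‖r_5‖) / ln(‖r_5‖/‖r_4‖)
  = ln(2.3191×10⁻⁵/6.0058×10⁻⁴) / ln(6.0058×10⁻⁴/4.8605×10⁻³)
  = ln(0.0386143) / ln(0.123563)
  = -3.254133 / -2.091004 ≈ 1.556254

1.556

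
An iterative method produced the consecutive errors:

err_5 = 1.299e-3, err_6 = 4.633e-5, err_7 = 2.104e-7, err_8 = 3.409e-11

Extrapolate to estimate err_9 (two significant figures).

First estimate the order: p ≈ ln(err_8/err_7) / ln(err_7/err_6) = ln(3.409e-11/2.104e-7)/ln(2.104e-7/4.633e-5) = ln(0.000162025)/ln(0.00454133) ≈ 1.6179.
Then err_9 ≈ err_8·(err_8/err_7)^p = 3.409e-11·(0.000162025)^1.6179 = 3.409e-11·7.37026e-07 ≈ 2.513e-17.

2.5e-17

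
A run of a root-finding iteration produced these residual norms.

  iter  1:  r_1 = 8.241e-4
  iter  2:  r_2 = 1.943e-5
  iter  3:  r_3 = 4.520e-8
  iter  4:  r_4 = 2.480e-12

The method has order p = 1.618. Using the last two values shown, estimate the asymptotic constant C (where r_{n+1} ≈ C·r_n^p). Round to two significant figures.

C ≈ r_4 / r_3^1.618
  = 2.480e-12 / (4.520e-8)^1.618
  = 2.480e-12 / 1.30621e-12 ≈ 1.8986

1.9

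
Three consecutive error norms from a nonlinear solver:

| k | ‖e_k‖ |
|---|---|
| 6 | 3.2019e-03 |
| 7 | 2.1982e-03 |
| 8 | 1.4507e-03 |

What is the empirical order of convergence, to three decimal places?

1.105

p ≈ ln(‖e_8‖/‖e_7‖) / ln(‖e_7‖/‖e_6‖)
  = ln(1.4507e-03/2.1982e-03) / ln(2.1982e-03/3.2019e-03)
  = ln(0.659949) / ln(0.68653)
  = -0.415593 / -0.376105 ≈ 1.104992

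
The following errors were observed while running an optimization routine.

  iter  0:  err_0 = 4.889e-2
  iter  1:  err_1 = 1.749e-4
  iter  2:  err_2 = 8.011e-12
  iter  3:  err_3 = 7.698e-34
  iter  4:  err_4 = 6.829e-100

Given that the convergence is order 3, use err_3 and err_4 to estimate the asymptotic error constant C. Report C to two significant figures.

C ≈ err_4 / err_3^3
  = 6.829e-100 / (7.698e-34)^3
  = 6.829e-100 / 4.56177e-100 ≈ 1.497

1.5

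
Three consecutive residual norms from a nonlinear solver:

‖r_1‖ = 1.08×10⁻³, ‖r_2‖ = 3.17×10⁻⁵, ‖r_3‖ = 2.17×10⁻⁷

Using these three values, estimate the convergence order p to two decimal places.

p ≈ ln(‖r_3‖/‖r_2‖) / ln(‖r_2‖/‖r_1‖)
  = ln(2.17×10⁻⁷/3.17×10⁻⁵) / ln(3.17×10⁻⁵/1.08×10⁻³)
  = ln(0.00684543) / ln(0.0293519)
  = -4.98417 / -3.52840 ≈ 1.41259

1.41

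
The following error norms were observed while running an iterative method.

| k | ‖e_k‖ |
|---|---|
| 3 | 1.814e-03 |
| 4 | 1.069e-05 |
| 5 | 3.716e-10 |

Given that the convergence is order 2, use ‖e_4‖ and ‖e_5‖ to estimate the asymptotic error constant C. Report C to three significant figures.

3.25

C ≈ ‖e_5‖ / ‖e_4‖^2
  = 3.716e-10 / (1.069e-05)^2
  = 3.716e-10 / 1.14276e-10 ≈ 3.2518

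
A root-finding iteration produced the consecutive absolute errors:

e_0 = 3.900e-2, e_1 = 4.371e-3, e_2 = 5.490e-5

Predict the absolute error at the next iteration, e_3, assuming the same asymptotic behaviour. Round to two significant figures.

First estimate the order: p ≈ ln(e_2/e_1) / ln(e_1/e_0) = ln(5.490e-5/4.371e-3)/ln(4.371e-3/3.900e-2) = ln(0.0125601)/ln(0.112077) ≈ 2.0000.
Then e_3 ≈ e_2·(e_2/e_1)^p = 5.490e-5·(0.0125601)^2.0000 = 5.490e-5·0.000157756 ≈ 8.661e-09.

8.7e-9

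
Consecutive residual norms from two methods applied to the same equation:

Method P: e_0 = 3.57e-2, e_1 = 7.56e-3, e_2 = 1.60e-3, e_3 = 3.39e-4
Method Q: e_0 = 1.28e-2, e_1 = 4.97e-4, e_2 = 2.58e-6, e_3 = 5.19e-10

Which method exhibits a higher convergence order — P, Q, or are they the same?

Method P: p ≈ ln(3.39e-4/1.60e-3)/ln(1.60e-3/7.56e-3) ≈ 1.00.
Method Q: p ≈ ln(5.19e-10/2.58e-6)/ln(2.58e-6/4.97e-4) ≈ 1.62.
Method Q has the higher order (≈1.6 vs ≈1.0).

Q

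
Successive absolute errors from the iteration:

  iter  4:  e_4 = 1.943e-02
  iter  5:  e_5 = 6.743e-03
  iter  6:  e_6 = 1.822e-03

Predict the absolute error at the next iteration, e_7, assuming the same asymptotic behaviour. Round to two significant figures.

3.6e-4

First estimate the order: p ≈ ln(e_6/e_5) / ln(e_5/e_4) = ln(1.822e-03/6.743e-03)/ln(6.743e-03/1.943e-02) = ln(0.270206)/ln(0.347041) ≈ 1.2365.
Then e_7 ≈ e_6·(e_6/e_5)^p = 1.822e-03·(0.270206)^1.2365 = 1.822e-03·0.198285 ≈ 0.0003613.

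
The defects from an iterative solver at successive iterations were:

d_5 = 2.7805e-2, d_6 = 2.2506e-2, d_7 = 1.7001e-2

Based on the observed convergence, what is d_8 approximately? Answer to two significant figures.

1.2e-2

First estimate the order: p ≈ ln(d_7/d_6) / ln(d_6/d_5) = ln(1.7001e-2/2.2506e-2)/ln(2.2506e-2/2.7805e-2) = ln(0.755399)/ln(0.809423) ≈ 1.3267.
Then d_8 ≈ d_7·(d_7/d_6)^p = 1.7001e-2·(0.755399)^1.3267 = 1.7001e-2·0.68925 ≈ 0.01172.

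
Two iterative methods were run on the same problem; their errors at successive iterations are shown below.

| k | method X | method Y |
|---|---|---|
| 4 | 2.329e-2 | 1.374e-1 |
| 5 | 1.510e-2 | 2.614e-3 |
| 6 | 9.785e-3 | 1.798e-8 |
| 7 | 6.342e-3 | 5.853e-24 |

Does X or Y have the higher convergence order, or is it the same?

Method X: p ≈ ln(6.342e-3/9.785e-3)/ln(9.785e-3/1.510e-2) ≈ 1.00.
Method Y: p ≈ ln(5.853e-24/1.798e-8)/ln(1.798e-8/2.614e-3) ≈ 3.00.
Method Y has the higher order (≈3.0 vs ≈1.0).

Y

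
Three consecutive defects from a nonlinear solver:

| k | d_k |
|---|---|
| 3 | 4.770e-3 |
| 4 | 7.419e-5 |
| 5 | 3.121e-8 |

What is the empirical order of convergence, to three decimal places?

1.867

p ≈ ln(d_5/d_4) / ln(d_4/d_3)
  = ln(3.121e-8/7.419e-5) / ln(7.419e-5/4.770e-3)
  = ln(0.000420677) / ln(0.0155535)
  = -7.773645 / -4.163470 ≈ 1.867107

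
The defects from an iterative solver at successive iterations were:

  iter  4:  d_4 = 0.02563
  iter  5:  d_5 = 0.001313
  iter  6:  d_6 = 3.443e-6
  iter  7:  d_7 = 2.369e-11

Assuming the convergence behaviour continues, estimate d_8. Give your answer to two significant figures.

1.1e-21

First estimate the order: p ≈ ln(d_7/d_6) / ln(d_6/d_5) = ln(2.369e-11/3.443e-6)/ln(3.443e-6/0.001313) = ln(6.88063e-06)/ln(0.00262224) ≈ 1.9999.
Then d_8 ≈ d_7·(d_7/d_6)^p = 2.369e-11·(6.88063e-06)^1.9999 = 2.369e-11·4.73994e-11 ≈ 1.123e-21.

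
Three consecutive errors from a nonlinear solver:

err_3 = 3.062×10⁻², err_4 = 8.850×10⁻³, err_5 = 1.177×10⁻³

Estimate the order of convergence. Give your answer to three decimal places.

p ≈ ln(err_5/err_4) / ln(err_4/err_3)
  = ln(1.177×10⁻³/8.850×10⁻³) / ln(8.850×10⁻³/3.062×10⁻²)
  = ln(0.132994) / ln(0.289027)
  = -2.017451 / -1.241235 ≈ 1.625358

1.625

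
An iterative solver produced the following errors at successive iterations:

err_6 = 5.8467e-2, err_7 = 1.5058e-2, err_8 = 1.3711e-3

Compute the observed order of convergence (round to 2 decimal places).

p ≈ ln(err_8/err_7) / ln(err_7/err_6)
  = ln(1.3711e-3/1.5058e-2) / ln(1.5058e-2/5.8467e-2)
  = ln(0.0910546) / ln(0.257547)
  = -2.39630 / -1.35655 ≈ 1.76647

1.77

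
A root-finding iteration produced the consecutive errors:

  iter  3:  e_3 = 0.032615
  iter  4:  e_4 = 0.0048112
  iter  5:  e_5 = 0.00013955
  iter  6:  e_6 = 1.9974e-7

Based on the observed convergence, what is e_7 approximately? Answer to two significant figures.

1.1e-12

First estimate the order: p ≈ ln(e_6/e_5) / ln(e_5/e_4) = ln(1.9974e-7/0.00013955)/ln(0.00013955/0.0048112) = ln(0.00143131)/ln(0.0290052) ≈ 1.8499.
Then e_7 ≈ e_6·(e_6/e_5)^p = 1.9974e-7·(0.00143131)^1.8499 = 1.9974e-7·5.4751e-06 ≈ 1.094e-12.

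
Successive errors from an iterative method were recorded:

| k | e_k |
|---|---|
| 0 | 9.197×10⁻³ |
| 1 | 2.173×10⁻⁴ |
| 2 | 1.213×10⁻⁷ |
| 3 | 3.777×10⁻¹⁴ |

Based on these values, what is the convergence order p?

Consecutive ratios: e_3/e_2 = 3.777×10⁻¹⁴/1.213×10⁻⁷ = 3.11377e-07, e_2/e_1 = 1.213×10⁻⁷/2.173×10⁻⁴ = 0.000558214.
p ≈ ln(3.11377e-07)/ln(0.000558214) = -14.9823/-7.4908 ≈ 2.00.
So the convergence is quadratic (order 2).

2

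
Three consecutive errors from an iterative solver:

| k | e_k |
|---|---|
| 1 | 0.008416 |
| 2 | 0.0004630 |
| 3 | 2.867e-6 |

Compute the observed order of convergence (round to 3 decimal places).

1.753

p ≈ ln(e_3/e_2) / ln(e_2/e_1)
  = ln(2.867e-6/0.0004630) / ln(0.0004630/0.008416)
  = ln(0.00619222) / ln(0.0550143)
  = -5.084462 / -2.900162 ≈ 1.753165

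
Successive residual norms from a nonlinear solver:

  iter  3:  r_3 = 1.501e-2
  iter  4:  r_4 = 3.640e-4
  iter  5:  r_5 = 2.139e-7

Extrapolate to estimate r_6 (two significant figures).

First estimate the order: p ≈ ln(r_5/r_4) / ln(r_4/r_3) = ln(2.139e-7/3.640e-4)/ln(3.640e-4/1.501e-2) = ln(0.000587637)/ln(0.0242505) ≈ 2.0002.
Then r_6 ≈ r_5·(r_5/r_4)^p = 2.139e-7·(0.000587637)^2.0002 = 2.139e-7·3.44804e-07 ≈ 7.375e-14.

7.4e-14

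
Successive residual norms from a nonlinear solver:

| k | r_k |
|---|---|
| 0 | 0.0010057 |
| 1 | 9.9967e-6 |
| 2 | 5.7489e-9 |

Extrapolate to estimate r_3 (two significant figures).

3.3e-14

First estimate the order: p ≈ ln(r_2/r_1) / ln(r_1/r_0) = ln(5.7489e-9/9.9967e-6)/ln(9.9967e-6/0.0010057) = ln(0.00057508)/ln(0.00994004) ≈ 1.6180.
Then r_3 ≈ r_2·(r_2/r_1)^p = 5.7489e-9·(0.00057508)^1.6180 = 5.7489e-9·5.71795e-06 ≈ 3.287e-14.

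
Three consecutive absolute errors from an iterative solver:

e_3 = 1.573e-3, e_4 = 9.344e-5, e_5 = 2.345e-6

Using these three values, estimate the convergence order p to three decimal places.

p ≈ ln(e_5/e_4) / ln(e_4/e_3)
  = ln(2.345e-6/9.344e-5) / ln(9.344e-5/1.573e-3)
  = ln(0.0250963) / ln(0.0594024)
  = -3.685035 / -2.823421 ≈ 1.305167

1.305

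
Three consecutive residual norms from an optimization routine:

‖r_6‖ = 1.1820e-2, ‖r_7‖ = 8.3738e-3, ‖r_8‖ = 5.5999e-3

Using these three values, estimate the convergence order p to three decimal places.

p ≈ ln(‖r_8‖/‖r_7‖) / ln(‖r_7‖/‖r_6‖)
  = ln(5.5999e-3/8.3738e-3) / ln(8.3738e-3/1.1820e-2)
  = ln(0.668741) / ln(0.708443)
  = -0.402358 / -0.344686 ≈ 1.167318

1.167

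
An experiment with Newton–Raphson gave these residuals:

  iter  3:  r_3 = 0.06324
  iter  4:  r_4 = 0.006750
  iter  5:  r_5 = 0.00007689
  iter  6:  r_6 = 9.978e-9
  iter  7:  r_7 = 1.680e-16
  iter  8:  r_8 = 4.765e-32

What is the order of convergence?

2

Consecutive ratios: r_8/r_7 = 4.765e-32/1.680e-16 = 2.83631e-16, r_7/r_6 = 1.680e-16/9.978e-9 = 1.6837e-08.
p ≈ ln(2.83631e-16)/ln(1.6837e-08) = -35.7989/-17.8997 ≈ 2.00.
So the convergence is quadratic (order 2).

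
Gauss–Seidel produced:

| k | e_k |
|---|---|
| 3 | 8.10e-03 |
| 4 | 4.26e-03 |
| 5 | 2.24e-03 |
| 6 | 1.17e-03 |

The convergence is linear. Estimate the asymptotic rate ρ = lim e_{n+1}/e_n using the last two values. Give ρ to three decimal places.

0.522

ρ ≈ e_6/e_5 = 1.17e-03/2.24e-03 = 0.52232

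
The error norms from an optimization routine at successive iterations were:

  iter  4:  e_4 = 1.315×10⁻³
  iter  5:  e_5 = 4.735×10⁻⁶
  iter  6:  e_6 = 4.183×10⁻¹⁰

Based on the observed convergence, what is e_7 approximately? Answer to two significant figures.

First estimate the order: p ≈ ln(e_6/e_5) / ln(e_5/e_4) = ln(4.183×10⁻¹⁰/4.735×10⁻⁶)/ln(4.735×10⁻⁶/1.315×10⁻³) = ln(8.83421e-05)/ln(0.00360076) ≈ 1.6590.
Then e_7 ≈ e_6·(e_6/e_5)^p = 4.183×10⁻¹⁰·(8.83421e-05)^1.6590 = 4.183×10⁻¹⁰·1.88231e-07 ≈ 7.874e-17.

7.9e-17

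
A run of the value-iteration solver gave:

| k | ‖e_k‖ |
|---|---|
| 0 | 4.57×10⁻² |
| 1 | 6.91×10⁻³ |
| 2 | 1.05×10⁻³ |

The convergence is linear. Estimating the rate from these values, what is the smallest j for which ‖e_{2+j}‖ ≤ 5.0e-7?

5

Rate ρ ≈ ‖e_2‖/‖e_1‖ = 1.05×10⁻³/6.91×10⁻³ = 0.1520.
After j more steps, ‖e_{2+j}‖ ≈ 1.05×10⁻³·ρ^j; need ρ^j ≤ 5.0e-7/1.05×10⁻³ = 0.00047619.
j ≥ ln(0.00047619)/ln(0.1520) = -7.6497/-1.88387 = 4.061.
So 5 more iterations are needed.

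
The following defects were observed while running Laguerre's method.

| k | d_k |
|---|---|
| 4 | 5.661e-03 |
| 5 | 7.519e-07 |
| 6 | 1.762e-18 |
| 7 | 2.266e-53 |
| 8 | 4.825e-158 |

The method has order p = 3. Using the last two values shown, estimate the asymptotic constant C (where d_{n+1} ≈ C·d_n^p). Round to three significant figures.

C ≈ d_8 / d_7^3
  = 4.825e-158 / (2.266e-53)^3
  = 4.825e-158 / 1.16354e-158 ≈ 4.1468

4.15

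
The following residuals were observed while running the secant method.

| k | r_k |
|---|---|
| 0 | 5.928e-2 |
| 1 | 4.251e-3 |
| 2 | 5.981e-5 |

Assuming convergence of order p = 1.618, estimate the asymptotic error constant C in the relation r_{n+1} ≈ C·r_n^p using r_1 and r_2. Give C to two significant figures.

0.41

C ≈ r_2 / r_1^1.618
  = 5.981e-5 / (4.251e-3)^1.618
  = 5.981e-5 / 0.000145512 ≈ 0.41103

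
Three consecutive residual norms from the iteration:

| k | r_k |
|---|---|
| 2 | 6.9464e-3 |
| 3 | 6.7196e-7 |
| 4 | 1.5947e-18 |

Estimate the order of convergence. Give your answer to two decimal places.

p ≈ ln(r_4/r_3) / ln(r_3/r_2)
  = ln(1.5947e-18/6.7196e-7) / ln(6.7196e-7/6.9464e-3)
  = ln(2.37321e-12) / ln(9.6735e-05)
  = -26.76678 / -9.24354 ≈ 2.89573

2.90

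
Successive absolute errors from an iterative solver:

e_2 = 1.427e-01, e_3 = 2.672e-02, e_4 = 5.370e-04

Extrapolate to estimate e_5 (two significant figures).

5.9e-8

First estimate the order: p ≈ ln(e_4/e_3) / ln(e_3/e_2) = ln(5.370e-04/2.672e-02)/ln(2.672e-02/1.427e-01) = ln(0.0200973)/ln(0.187246) ≈ 2.3322.
Then e_5 ≈ e_4·(e_4/e_3)^p = 5.370e-04·(0.0200973)^2.3322 = 5.370e-04·0.000110301 ≈ 5.923e-08.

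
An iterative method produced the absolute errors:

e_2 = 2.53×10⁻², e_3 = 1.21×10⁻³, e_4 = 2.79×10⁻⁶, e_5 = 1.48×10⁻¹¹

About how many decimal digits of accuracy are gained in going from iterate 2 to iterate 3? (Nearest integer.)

1

Digits gained ≈ log₁₀(e_2/e_3) = log₁₀(2.53×10⁻²/1.21×10⁻³) = log₁₀(20.9091) ≈ 1.320.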